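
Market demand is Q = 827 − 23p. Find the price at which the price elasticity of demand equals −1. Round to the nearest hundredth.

17.98

For linear demand Q = a − bp, E = −bp/(a − bp). |E| = 1 ⇒ bp = a − bp ⇒ p = a/(2b).
p = 827/(2·23) ≈ 17.98.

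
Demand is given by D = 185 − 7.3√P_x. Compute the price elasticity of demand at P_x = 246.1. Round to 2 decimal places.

-0.81

At P_x = 246.1, D = 70.4807.
dD/dP_x = −7.3/(2√P_x) = −7.3/(2·15.6876).
Point elasticity E = (dD/dP_x)·(P_x/D) = -0.2327 × 246.1/70.4807 ≈ -0.81.
|E| < 1, so demand is inelastic at this price.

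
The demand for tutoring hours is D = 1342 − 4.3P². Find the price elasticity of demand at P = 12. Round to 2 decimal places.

-1.71

At P = 12, D = 722.8.
dD/dP = −2·4.3·P = −103.2.
Point elasticity E = (dD/dP)·(P/D) = -103.2 × 12/722.8 ≈ -1.71.
|E| > 1, so demand is elastic at this price.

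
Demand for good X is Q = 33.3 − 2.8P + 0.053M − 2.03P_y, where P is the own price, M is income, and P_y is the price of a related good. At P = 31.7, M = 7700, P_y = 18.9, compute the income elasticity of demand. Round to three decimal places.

1.299

Q = 33.3 − 2.8(31.7) + 0.053(7700) − 2.03(18.9) = 33.3 − 88.76 + 408.1 − 38.367 = 314.273.
∂Q/∂M = +0.053, so E_I = 0.053·(7700/314.273) ≈ 1.299.
E_I > 1: normal good (luxury).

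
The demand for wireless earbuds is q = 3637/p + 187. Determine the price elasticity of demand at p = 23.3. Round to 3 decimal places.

-0.455

At p = 23.3, q = 343.0944.
dq/dp = −3637/p² = −6.6993.
Point elasticity E = (dq/dp)·(p/q) = -6.6993 × 23.3/343.0944 ≈ -0.455.
|E| < 1, so demand is inelastic at this price.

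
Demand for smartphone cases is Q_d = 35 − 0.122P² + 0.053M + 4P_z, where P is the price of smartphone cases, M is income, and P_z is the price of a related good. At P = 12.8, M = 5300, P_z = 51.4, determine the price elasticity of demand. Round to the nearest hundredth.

-0.08

Q_d = 35 − 0.122(12.8)² + 0.053(5300) + 4(51.4) = 35 − 19.9885 + 280.9 + 205.6 = 501.5115.
∂Q_d/∂P = −2·0.122·P = -3.1232, so E_p = -3.1232·(12.8/501.5115) ≈ -0.08.
|E_p| < 1: demand is inelastic.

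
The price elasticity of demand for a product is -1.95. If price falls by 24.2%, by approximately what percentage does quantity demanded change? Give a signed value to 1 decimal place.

%ΔQ ≈ E × %ΔP = (-1.95) × (-24.2%) ≈ 47.2%.

47.2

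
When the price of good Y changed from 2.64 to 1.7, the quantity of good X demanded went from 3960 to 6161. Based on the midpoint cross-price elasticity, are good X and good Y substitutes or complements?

%ΔQ_x = (6161 − 3960)/[(3960+6161)/2] = 2201/5060.5 ≈ 0.4349.
%ΔP_y = (1.7 − 2.64)/[(2.64+1.7)/2] ≈ -0.4332.
E_xy = 0.4349/-0.4332 ≈ -1.004.
E_xy < 0, so the goods are complements.

complements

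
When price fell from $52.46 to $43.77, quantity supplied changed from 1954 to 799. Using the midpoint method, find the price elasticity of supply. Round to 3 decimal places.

%ΔQ = (799 − 1954)/[(1954 + 799)/2] = -1155/1376.5 ≈ -0.8391.
%ΔP = (43.77 − 52.46)/[(52.46 + 43.77)/2] = -8.69/48.115 ≈ -0.1806.
Arc elasticity E = %ΔQ/%ΔP ≈ -0.8391/-0.1806 ≈ 4.646.
|E| > 1: supply is elastic over this range.

4.646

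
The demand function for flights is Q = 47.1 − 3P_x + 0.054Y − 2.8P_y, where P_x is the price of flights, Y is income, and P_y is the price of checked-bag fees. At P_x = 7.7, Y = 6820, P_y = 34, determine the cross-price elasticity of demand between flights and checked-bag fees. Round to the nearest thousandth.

Substituting, Q = 47.1 − 3(7.7) + 0.054(6820) − 2.8(34) = 47.1 − 23.1 + 368.28 − 95.2 = 297.08.
∂Q/∂P_y = −2.8, so E_xy = -2.8·(34/297.08) ≈ -0.320.
E_xy < 0: the goods are complements.

-0.320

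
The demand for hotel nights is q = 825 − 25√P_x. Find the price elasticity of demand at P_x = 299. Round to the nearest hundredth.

At P_x = 299, q = 392.7096.
dq/dP_x = −25/(2√P_x) = −25/(2·17.2916).
Point elasticity E = (dq/dP_x)·(P_x/q) = -0.7229 × 299/392.7096 ≈ -0.55.
|E| < 1, so demand is inelastic at this price.

-0.55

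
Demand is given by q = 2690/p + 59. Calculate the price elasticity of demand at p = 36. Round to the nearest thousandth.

-0.559

At p = 36, q = 133.7222.
dq/dp = −2690/p² = −2.0756.
Point elasticity E = (dq/dp)·(p/q) = -2.0756 × 36/133.7222 ≈ -0.559.
|E| < 1, so demand is inelastic at this price.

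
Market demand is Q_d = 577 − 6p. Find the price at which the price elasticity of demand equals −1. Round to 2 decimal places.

For linear demand Q_d = a − bp, E = −bp/(a − bp). |E| = 1 ⇒ bp = a − bp ⇒ p = a/(2b).
p = 577/(2·6) ≈ 48.08.

48.08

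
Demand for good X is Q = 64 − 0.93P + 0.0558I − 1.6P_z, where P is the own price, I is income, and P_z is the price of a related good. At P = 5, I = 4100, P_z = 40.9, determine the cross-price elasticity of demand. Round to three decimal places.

-0.294

Substituting, Q = 64 − 0.93(5) + 0.0558(4100) − 1.6(40.9) = 64 − 4.65 + 228.78 − 65.44 = 222.69.
∂Q/∂P_z = −1.6, so E_xy = -1.6·(40.9/222.69) ≈ -0.294.
E_xy < 0: the goods are complements.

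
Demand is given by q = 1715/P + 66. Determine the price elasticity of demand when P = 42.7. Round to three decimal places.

At P = 42.7, q = 106.1639.
dq/dP = −1715/P² = −0.9406.
Point elasticity E = (dq/dP)·(P/q) = -0.9406 × 42.7/106.1639 ≈ -0.378.
|E| < 1, so demand is inelastic at this price.

-0.378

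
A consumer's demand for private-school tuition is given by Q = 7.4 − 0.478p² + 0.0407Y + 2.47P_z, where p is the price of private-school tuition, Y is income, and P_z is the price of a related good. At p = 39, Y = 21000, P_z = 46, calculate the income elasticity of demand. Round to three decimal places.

First evaluate Q: 7.4 − 0.478(39)² + 0.0407(21000) + 2.47(46) = 7.4 − 727.038 + 854.7 + 113.62 = 248.682.
∂Q/∂Y = +0.0407, so E_I = 0.0407·(21000/248.682) ≈ 3.437.
E_I > 1: normal good (luxury).

3.437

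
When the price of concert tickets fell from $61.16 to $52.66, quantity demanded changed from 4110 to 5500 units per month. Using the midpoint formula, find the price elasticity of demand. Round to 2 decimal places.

-1.94

%Δq = (5500 − 4110)/[(4110 + 5500)/2] = 1390/4805 ≈ 0.2893.
%Δp = (52.66 − 61.16)/[(61.16 + 52.66)/2] = -8.5/56.91 ≈ -0.1494.
Arc elasticity E = %Δq/%Δp ≈ 0.2893/-0.1494 ≈ -1.94.
|E| > 1: demand is elastic over this range.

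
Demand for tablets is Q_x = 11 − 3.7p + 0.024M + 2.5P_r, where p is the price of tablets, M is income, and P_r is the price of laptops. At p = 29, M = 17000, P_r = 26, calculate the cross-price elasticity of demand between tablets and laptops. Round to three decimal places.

0.173

Evaluating quantity at (p, M, P_r) gives Q_x = 11 − 3.7(29) + 0.024(17000) + 2.5(26) = 11 − 107.3 + 408 + 65 = 376.7.
∂Q_x/∂P_r = +2.5, so E_xy = 2.5·(26/376.7) ≈ 0.173.
E_xy > 0: the goods are substitutes.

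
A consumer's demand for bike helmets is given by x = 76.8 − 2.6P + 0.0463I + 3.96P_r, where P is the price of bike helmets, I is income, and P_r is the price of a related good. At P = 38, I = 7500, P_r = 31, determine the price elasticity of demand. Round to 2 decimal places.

-0.22

At the given point, x = 76.8 − 2.6(38) + 0.0463(7500) + 3.96(31) = 76.8 − 98.8 + 347.25 + 122.76 = 448.01.
∂x/∂P = −2.6, so E_p = (−2.6)·(38/448.01) ≈ -0.22.
|E_p| < 1: demand is inelastic.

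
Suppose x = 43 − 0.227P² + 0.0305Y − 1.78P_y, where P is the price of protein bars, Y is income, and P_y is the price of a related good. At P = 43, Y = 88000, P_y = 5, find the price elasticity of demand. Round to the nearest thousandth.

-0.365

First evaluate x: 43 − 0.227(43)² + 0.0305(88000) − 1.78(5) = 43 − 419.723 + 2684 − 8.9 = 2298.377.
∂x/∂P = −2·0.227·P = -19.522, so E_p = -19.522·(43/2298.377) ≈ -0.365.
|E_p| < 1: demand is inelastic.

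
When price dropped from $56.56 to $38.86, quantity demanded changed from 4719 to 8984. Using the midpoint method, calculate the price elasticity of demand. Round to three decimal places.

%ΔQ = (8984 − 4719)/[(4719 + 8984)/2] = 4265/6851.5 ≈ 0.6225.
%Δp = (38.86 − 56.56)/[(56.56 + 38.86)/2] = -17.7/47.71 ≈ -0.3710.
Arc elasticity E = %ΔQ/%Δp ≈ 0.6225/-0.3710 ≈ -1.678.
|E| > 1: demand is elastic over this range.

-1.678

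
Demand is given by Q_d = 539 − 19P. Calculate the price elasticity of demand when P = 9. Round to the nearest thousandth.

-0.465

At P = 9, Q_d = 368.
dQ_d/dP = −19.
Point elasticity E = (dQ_d/dP)·(P/Q_d) = -19 × 9/368 ≈ -0.465.
|E| < 1, so demand is inelastic at this price.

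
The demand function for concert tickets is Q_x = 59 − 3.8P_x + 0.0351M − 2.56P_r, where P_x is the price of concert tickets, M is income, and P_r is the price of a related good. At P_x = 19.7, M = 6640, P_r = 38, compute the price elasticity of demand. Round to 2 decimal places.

-0.62

At the given point, Q_x = 59 − 3.8(19.7) + 0.0351(6640) − 2.56(38) = 59 − 74.86 + 233.064 − 97.28 = 119.924.
∂Q_x/∂P_x = −3.8, so E_p = (−3.8)·(19.7/119.924) ≈ -0.62.
|E_p| < 1: demand is inelastic.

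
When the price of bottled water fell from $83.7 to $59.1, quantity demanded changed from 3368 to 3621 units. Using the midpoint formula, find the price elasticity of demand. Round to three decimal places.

%ΔQ = (3621 − 3368)/[(3368 + 3621)/2] = 253/3494.5 ≈ 0.0724.
%Δp = (59.1 − 83.7)/[(83.7 + 59.1)/2] = -24.6/71.4 ≈ -0.3445.
Arc elasticity E = %ΔQ/%Δp ≈ 0.0724/-0.3445 ≈ -0.210.
|E| < 1: demand is inelastic over this range.

-0.210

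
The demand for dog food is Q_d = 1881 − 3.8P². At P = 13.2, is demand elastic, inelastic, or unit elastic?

At P = 13.2, Q_d = 1218.888.
dQ_d/dP = −2·3.8·P = −100.32.
Point elasticity E = (dQ_d/dP)·(P/Q_d) = -100.32 × 13.2/1218.888 ≈ -1.086.
|E| ≈ 1.086 > 1, so demand is elastic.

elastic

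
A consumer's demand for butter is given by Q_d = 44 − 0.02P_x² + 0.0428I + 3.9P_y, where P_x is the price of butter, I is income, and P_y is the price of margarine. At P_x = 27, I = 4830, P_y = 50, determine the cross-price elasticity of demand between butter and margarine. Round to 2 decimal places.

Substituting, Q_d = 44 − 0.02(27)² + 0.0428(4830) + 3.9(50) = 44 − 14.58 + 206.724 + 195 = 431.144.
∂Q_d/∂P_y = +3.9, so E_xy = 3.9·(50/431.144) ≈ 0.45.
E_xy > 0: the goods are substitutes.

0.45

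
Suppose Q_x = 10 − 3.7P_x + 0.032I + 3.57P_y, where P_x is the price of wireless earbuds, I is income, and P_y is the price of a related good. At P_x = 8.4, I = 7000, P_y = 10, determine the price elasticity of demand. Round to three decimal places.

-0.130

Q_x = 10 − 3.7(8.4) + 0.032(7000) + 3.57(10) = 10 − 31.08 + 224 + 35.7 = 238.62.
∂Q_x/∂P_x = −3.7, so E_p = (−3.7)·(8.4/238.62) ≈ -0.130.
|E_p| < 1: demand is inelastic.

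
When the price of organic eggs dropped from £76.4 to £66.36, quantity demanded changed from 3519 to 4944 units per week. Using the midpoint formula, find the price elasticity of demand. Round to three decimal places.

%ΔQ = (4944 − 3519)/[(3519 + 4944)/2] = 1425/4231.5 ≈ 0.3368.
%ΔP = (66.36 − 76.4)/[(76.4 + 66.36)/2] = -10.04/71.38 ≈ -0.1407.
Arc elasticity E = %ΔQ/%ΔP ≈ 0.3368/-0.1407 ≈ -2.394.
|E| > 1: demand is elastic over this range.

-2.394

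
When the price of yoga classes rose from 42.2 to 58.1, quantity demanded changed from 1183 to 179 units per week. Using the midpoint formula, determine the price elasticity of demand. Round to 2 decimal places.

%Δq = (179 − 1183)/[(1183 + 179)/2] = -1004/681 ≈ -1.4743.
%ΔP = (58.1 − 42.2)/[(42.2 + 58.1)/2] = 15.9/50.15 ≈ 0.3170.
Arc elasticity E = %Δq/%ΔP ≈ -1.4743/0.3170 ≈ -4.65.
|E| > 1: demand is elastic over this range.

-4.65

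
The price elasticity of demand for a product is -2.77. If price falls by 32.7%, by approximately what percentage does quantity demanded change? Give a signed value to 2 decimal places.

%ΔQ ≈ E × %ΔP = (-2.77) × (-32.7%) ≈ 90.58%.

90.58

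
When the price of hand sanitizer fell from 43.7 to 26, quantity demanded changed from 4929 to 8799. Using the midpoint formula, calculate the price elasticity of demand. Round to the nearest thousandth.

%Δq = (8799 − 4929)/[(4929 + 8799)/2] = 3870/6864 ≈ 0.5638.
%ΔP = (26 − 43.7)/[(43.7 + 26)/2] = -17.7/34.85 ≈ -0.5079.
Arc elasticity E = %Δq/%ΔP ≈ 0.5638/-0.5079 ≈ -1.110.
|E| > 1: demand is elastic over this range.

-1.110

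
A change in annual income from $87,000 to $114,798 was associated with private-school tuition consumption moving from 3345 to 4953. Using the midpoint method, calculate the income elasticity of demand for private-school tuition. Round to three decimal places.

%ΔQ = (4953 − 3345)/[(3345+4953)/2] = 1608/4149 ≈ 0.3876.
%ΔM = (114,798 − 87,000)/[(87,000+114,798)/2] = 27798/100899 ≈ 0.2755.
E_I = %ΔQ/%ΔM ≈ 1.407.
E_I > 1: normal good (luxury).

1.407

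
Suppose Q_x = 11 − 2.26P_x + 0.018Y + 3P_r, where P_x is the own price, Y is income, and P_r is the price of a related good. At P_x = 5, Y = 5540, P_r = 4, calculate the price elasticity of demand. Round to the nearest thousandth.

-0.101

Evaluating quantity at (P_x, Y, P_r) gives Q_x = 11 − 2.26(5) + 0.018(5540) + 3(4) = 11 − 11.3 + 99.72 + 12 = 111.42.
∂Q_x/∂P_x = −2.26, so E_p = (−2.26)·(5/111.42) ≈ -0.101.
|E_p| < 1: demand is inelastic.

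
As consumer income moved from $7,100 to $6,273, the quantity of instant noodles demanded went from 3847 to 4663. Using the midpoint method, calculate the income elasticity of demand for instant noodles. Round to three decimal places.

-1.551

%ΔQ = (4663 − 3847)/[(3847+4663)/2] = 816/4255 ≈ 0.1918.
%ΔY = (6,273 − 7,100)/[(7,100+6,273)/2] = -827/6686.5 ≈ -0.1237.
E_I = %ΔQ/%ΔY ≈ -1.551.
E_I < 0: inferior good.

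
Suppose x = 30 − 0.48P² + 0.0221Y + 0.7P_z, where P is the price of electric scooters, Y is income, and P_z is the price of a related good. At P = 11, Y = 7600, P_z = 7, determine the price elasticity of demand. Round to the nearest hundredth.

Evaluating quantity at (P, Y, P_z) gives x = 30 − 0.48(11)² + 0.0221(7600) + 0.7(7) = 30 − 58.08 + 167.96 + 4.9 = 144.78.
∂x/∂P = −2·0.48·P = -10.56, so E_p = -10.56·(11/144.78) ≈ -0.80.
|E_p| < 1: demand is inelastic.

-0.80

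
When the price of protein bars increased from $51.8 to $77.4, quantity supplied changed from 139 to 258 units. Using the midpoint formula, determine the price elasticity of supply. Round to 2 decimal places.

%ΔQ = (258 − 139)/[(139 + 258)/2] = 119/198.5 ≈ 0.5995.
%Δp = (77.4 − 51.8)/[(51.8 + 77.4)/2] = 25.6/64.6 ≈ 0.3963.
Arc elasticity E = %ΔQ/%Δp ≈ 0.5995/0.3963 ≈ 1.51.
|E| > 1: supply is elastic over this range.

1.51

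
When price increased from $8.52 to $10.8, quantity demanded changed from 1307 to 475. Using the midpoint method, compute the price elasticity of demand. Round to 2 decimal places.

-3.96

%Δq = (475 − 1307)/[(1307 + 475)/2] = -832/891 ≈ -0.9338.
%ΔP = (10.8 − 8.52)/[(8.52 + 10.8)/2] = 2.28/9.66 ≈ 0.2360.
Arc elasticity E = %Δq/%ΔP ≈ -0.9338/0.2360 ≈ -3.96.
|E| > 1: demand is elastic over this range.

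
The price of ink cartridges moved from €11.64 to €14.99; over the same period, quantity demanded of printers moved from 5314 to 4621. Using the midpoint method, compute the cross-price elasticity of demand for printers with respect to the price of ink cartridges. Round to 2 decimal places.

%ΔQ_x = (4621 − 5314)/[(5314+4621)/2] = -693/4967.5 ≈ -0.1395.
%ΔP_y = (14.99 − 11.64)/[(11.64+14.99)/2] ≈ 0.2516.
E_xy = -0.1395/0.2516 ≈ -0.55.
E_xy < 0, so printers and ink cartridges are complements.

-0.55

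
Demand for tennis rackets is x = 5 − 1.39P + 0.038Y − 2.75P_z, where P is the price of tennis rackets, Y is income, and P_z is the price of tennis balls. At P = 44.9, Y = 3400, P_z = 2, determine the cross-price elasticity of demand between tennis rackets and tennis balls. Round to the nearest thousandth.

-0.083

First evaluate x: 5 − 1.39(44.9) + 0.038(3400) − 2.75(2) = 5 − 62.411 + 129.2 − 5.5 = 66.289.
∂x/∂P_z = −2.75, so E_xy = -2.75·(2/66.289) ≈ -0.083.
E_xy < 0: the goods are complements.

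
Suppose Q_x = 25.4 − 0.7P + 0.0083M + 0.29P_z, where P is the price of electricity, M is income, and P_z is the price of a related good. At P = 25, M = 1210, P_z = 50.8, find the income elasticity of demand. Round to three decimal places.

Evaluating quantity at (P, M, P_z) gives Q_x = 25.4 − 0.7(25) + 0.0083(1210) + 0.29(50.8) = 25.4 − 17.5 + 10.043 + 14.732 = 32.675.
∂Q_x/∂M = +0.0083, so E_I = 0.0083·(1210/32.675) ≈ 0.307.
E_I ∈ (0,1): normal good (necessity).

0.307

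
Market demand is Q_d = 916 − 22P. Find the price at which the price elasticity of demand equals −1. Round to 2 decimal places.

20.82

For linear demand Q_d = a − bP, E = −bP/(a − bP). |E| = 1 ⇒ bP = a − bP ⇒ P = a/(2b).
P = 916/(2·22) ≈ 20.82.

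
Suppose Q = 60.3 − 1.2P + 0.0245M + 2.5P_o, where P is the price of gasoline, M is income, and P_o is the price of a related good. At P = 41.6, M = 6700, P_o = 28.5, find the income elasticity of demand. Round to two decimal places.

0.67

Evaluating quantity at (P, M, P_o) gives Q = 60.3 − 1.2(41.6) + 0.0245(6700) + 2.5(28.5) = 60.3 − 49.92 + 164.15 + 71.25 = 245.78.
∂Q/∂M = +0.0245, so E_I = 0.0245·(6700/245.78) ≈ 0.67.
E_I ∈ (0,1): normal good (necessity).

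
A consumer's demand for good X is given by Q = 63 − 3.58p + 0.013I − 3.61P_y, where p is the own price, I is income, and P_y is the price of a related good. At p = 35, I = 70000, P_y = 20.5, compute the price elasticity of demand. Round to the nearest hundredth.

-0.16

First evaluate Q: 63 − 3.58(35) + 0.013(70000) − 3.61(20.5) = 63 − 125.3 + 910 − 74.005 = 773.695.
∂Q/∂p = −3.58, so E_p = (−3.58)·(35/773.695) ≈ -0.16.
|E_p| < 1: demand is inelastic.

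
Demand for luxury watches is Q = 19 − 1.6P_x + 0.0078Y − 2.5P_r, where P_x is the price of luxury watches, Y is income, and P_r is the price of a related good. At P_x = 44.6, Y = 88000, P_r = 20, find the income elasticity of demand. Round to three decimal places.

Q = 19 − 1.6(44.6) + 0.0078(88000) − 2.5(20) = 19 − 71.36 + 686.4 − 50 = 584.04.
∂Q/∂Y = +0.0078, so E_I = 0.0078·(88000/584.04) ≈ 1.175.
E_I > 1: normal good (luxury).

1.175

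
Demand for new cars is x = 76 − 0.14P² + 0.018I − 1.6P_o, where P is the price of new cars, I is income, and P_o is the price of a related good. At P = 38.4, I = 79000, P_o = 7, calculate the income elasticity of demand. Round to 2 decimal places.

1.11

At the given point, x = 76 − 0.14(38.4)² + 0.018(79000) − 1.6(7) = 76 − 206.4384 + 1422 − 11.2 = 1280.3616.
∂x/∂I = +0.018, so E_I = 0.018·(79000/1280.3616) ≈ 1.11.
E_I > 1: normal good (luxury).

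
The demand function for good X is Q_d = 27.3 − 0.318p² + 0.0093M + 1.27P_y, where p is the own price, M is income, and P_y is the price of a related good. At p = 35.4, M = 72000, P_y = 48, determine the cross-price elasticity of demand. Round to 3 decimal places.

First evaluate Q_d: 27.3 − 0.318(35.4)² + 0.0093(72000) + 1.27(48) = 27.3 − 398.5049 + 669.6 + 60.96 = 359.3551.
∂Q_d/∂P_y = +1.27, so E_xy = 1.27·(48/359.3551) ≈ 0.170.
E_xy > 0: the goods are substitutes.

0.170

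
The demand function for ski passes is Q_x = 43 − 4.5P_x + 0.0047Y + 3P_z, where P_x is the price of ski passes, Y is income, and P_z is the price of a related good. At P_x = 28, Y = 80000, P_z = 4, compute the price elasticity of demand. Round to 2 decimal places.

-0.41

First evaluate Q_x: 43 − 4.5(28) + 0.0047(80000) + 3(4) = 43 − 126 + 376 + 12 = 305.
∂Q_x/∂P_x = −4.5, so E_p = (−4.5)·(28/305) ≈ -0.41.
|E_p| < 1: demand is inelastic.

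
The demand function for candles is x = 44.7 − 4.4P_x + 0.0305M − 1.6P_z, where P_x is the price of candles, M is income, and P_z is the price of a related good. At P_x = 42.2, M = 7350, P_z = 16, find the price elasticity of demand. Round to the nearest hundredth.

First evaluate x: 44.7 − 4.4(42.2) + 0.0305(7350) − 1.6(16) = 44.7 − 185.68 + 224.175 − 25.6 = 57.595.
∂x/∂P_x = −4.4, so E_p = (−4.4)·(42.2/57.595) ≈ -3.22.
|E_p| > 1: demand is elastic.

-3.22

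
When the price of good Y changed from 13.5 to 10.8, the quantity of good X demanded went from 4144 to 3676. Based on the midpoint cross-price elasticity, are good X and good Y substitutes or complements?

substitutes

%ΔQ_x = (3676 − 4144)/[(4144+3676)/2] = -468/3910 ≈ -0.1197.
%ΔP_y = (10.8 − 13.5)/[(13.5+10.8)/2] ≈ -0.2222.
E_xy = -0.1197/-0.2222 ≈ 0.539.
E_xy > 0, so the goods are substitutes.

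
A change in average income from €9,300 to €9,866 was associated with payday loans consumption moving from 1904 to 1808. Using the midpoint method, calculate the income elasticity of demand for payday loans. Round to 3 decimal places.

-0.876

%ΔQ = (1808 − 1904)/[(1904+1808)/2] = -96/1856 ≈ -0.0517.
%ΔM = (9,866 − 9,300)/[(9,300+9,866)/2] = 566/9583 ≈ 0.0591.
E_I = %ΔQ/%ΔM ≈ -0.876.
E_I < 0: inferior good.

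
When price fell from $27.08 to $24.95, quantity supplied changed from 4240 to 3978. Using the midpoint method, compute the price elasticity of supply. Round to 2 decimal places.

0.78

%ΔQ = (3978 − 4240)/[(4240 + 3978)/2] = -262/4109 ≈ -0.0638.
%Δp = (24.95 − 27.08)/[(27.08 + 24.95)/2] = -2.13/26.015 ≈ -0.0819.
Arc elasticity E = %ΔQ/%Δp ≈ -0.0638/-0.0819 ≈ 0.78.
|E| < 1: supply is inelastic over this range.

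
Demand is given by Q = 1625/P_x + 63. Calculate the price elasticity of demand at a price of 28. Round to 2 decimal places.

At P_x = 28, Q = 121.0357.
dQ/dP_x = −1625/P_x² = −2.0727.
Point elasticity E = (dQ/dP_x)·(P_x/Q) = -2.0727 × 28/121.0357 ≈ -0.48.
|E| < 1, so demand is inelastic at this price.

-0.48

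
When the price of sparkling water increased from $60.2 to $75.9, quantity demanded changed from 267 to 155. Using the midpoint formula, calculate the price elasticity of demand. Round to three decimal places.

%Δq = (155 − 267)/[(267 + 155)/2] = -112/211 ≈ -0.5308.
%ΔP = (75.9 − 60.2)/[(60.2 + 75.9)/2] = 15.7/68.05 ≈ 0.2307.
Arc elasticity E = %Δq/%ΔP ≈ -0.5308/0.2307 ≈ -2.301.
|E| > 1: demand is elastic over this range.

-2.301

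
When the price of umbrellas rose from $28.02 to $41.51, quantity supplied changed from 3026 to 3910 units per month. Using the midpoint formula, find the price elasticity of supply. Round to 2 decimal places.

%Δq = (3910 − 3026)/[(3026 + 3910)/2] = 884/3468 ≈ 0.2549.
%ΔP = (41.51 − 28.02)/[(28.02 + 41.51)/2] = 13.49/34.765 ≈ 0.3880.
Arc elasticity E = %Δq/%ΔP ≈ 0.2549/0.3880 ≈ 0.66.
|E| < 1: supply is inelastic over this range.

0.66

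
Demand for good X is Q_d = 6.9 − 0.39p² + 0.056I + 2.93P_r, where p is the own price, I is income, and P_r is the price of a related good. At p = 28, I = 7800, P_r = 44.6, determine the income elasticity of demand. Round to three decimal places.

Substituting, Q_d = 6.9 − 0.39(28)² + 0.056(7800) + 2.93(44.6) = 6.9 − 305.76 + 436.8 + 130.678 = 268.618.
∂Q_d/∂I = +0.056, so E_I = 0.056·(7800/268.618) ≈ 1.626.
E_I > 1: normal good (luxury).

1.626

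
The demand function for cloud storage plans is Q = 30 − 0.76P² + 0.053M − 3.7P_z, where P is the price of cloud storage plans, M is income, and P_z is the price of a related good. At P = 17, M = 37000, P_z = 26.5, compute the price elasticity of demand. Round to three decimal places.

Q = 30 − 0.76(17)² + 0.053(37000) − 3.7(26.5) = 30 − 219.64 + 1961 − 98.05 = 1673.31.
∂Q/∂P = −2·0.76·P = -25.84, so E_p = -25.84·(17/1673.31) ≈ -0.263.
|E_p| < 1: demand is inelastic.

-0.263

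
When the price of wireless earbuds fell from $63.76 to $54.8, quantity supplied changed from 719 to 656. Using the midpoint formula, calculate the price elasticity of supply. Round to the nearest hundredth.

0.61

%Δq = (656 − 719)/[(719 + 656)/2] = -63/687.5 ≈ -0.0916.
%ΔP = (54.8 − 63.76)/[(63.76 + 54.8)/2] = -8.96/59.28 ≈ -0.1511.
Arc elasticity E = %Δq/%ΔP ≈ -0.0916/-0.1511 ≈ 0.61.
|E| < 1: supply is inelastic over this range.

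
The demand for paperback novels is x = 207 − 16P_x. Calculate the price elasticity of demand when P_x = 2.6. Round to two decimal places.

-0.25

At P_x = 2.6, x = 165.4.
dx/dP_x = −16.
Point elasticity E = (dx/dP_x)·(P_x/x) = -16 × 2.6/165.4 ≈ -0.25.
|E| < 1, so demand is inelastic at this price.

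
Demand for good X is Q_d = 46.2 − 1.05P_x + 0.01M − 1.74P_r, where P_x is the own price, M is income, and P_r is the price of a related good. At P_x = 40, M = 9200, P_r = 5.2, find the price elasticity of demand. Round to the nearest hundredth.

At the given point, Q_d = 46.2 − 1.05(40) + 0.01(9200) − 1.74(5.2) = 46.2 − 42 + 92 − 9.048 = 87.152.
∂Q_d/∂P_x = −1.05, so E_p = (−1.05)·(40/87.152) ≈ -0.48.
|E_p| < 1: demand is inelastic.

-0.48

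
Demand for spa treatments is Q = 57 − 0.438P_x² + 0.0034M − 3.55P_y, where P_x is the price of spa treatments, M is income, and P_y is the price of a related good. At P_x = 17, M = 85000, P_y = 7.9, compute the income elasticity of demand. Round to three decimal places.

At the given point, Q = 57 − 0.438(17)² + 0.0034(85000) − 3.55(7.9) = 57 − 126.582 + 289 − 28.045 = 191.373.
∂Q/∂M = +0.0034, so E_I = 0.0034·(85000/191.373) ≈ 1.510.
E_I > 1: normal good (luxury).

1.510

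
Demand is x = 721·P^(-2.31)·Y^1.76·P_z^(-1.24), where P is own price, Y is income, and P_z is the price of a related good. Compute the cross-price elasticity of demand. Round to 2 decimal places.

For a Cobb–Douglas (constant-elasticity) form x = A·P_z^α·…, the elasticity with respect to P_z equals the exponent α at every point.
Here the exponent on P_z is -1.24, so the cross-price elasticity of demand is -1.24.

-1.24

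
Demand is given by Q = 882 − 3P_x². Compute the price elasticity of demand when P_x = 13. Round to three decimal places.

At P_x = 13, Q = 375.
dQ/dP_x = −2·3·P_x = −78.
Point elasticity E = (dQ/dP_x)·(P_x/Q) = -78 × 13/375 ≈ -2.704.
|E| > 1, so demand is elastic at this price.

-2.704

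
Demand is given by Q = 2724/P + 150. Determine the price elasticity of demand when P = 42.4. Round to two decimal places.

At P = 42.4, Q = 214.2453.
dQ/dP = −2724/P² = −1.5152.
Point elasticity E = (dQ/dP)·(P/Q) = -1.5152 × 42.4/214.2453 ≈ -0.30.
|E| < 1, so demand is inelastic at this price.

-0.30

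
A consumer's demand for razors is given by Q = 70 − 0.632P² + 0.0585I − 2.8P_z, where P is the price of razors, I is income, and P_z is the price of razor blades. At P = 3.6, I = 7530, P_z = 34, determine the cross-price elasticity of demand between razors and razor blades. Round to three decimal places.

-0.234

Q = 70 − 0.632(3.6)² + 0.0585(7530) − 2.8(34) = 70 − 8.1907 + 440.505 − 95.2 = 407.1143.
∂Q/∂P_z = −2.8, so E_xy = -2.8·(34/407.1143) ≈ -0.234.
E_xy < 0: the goods are complements.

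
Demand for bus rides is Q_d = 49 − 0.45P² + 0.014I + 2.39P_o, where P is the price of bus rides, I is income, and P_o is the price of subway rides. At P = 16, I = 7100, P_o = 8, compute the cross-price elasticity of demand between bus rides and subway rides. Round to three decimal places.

0.365

Evaluating quantity at (P, I, P_o) gives Q_d = 49 − 0.45(16)² + 0.014(7100) + 2.39(8) = 49 − 115.2 + 99.4 + 19.12 = 52.32.
∂Q_d/∂P_o = +2.39, so E_xy = 2.39·(8/52.32) ≈ 0.365.
E_xy > 0: the goods are substitutes.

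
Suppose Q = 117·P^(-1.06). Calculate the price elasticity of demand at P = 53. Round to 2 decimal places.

For a Cobb–Douglas (constant-elasticity) form Q = A·P^α·…, the elasticity with respect to P equals the exponent α at every point.
Here the exponent on P is -1.06, so the price elasticity of demand is -1.06.

-1.06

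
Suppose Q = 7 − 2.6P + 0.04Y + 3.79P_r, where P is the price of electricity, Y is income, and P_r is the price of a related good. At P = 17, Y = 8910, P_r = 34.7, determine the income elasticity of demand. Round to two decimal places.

0.79

First evaluate Q: 7 − 2.6(17) + 0.04(8910) + 3.79(34.7) = 7 − 44.2 + 356.4 + 131.513 = 450.713.
∂Q/∂Y = +0.04, so E_I = 0.04·(8910/450.713) ≈ 0.79.
E_I ∈ (0,1): normal good (necessity).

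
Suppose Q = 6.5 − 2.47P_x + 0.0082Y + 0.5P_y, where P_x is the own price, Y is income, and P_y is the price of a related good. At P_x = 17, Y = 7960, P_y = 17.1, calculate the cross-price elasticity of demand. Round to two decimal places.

0.22

Substituting, Q = 6.5 − 2.47(17) + 0.0082(7960) + 0.5(17.1) = 6.5 − 41.99 + 65.272 + 8.55 = 38.332.
∂Q/∂P_y = +0.5, so E_xy = 0.5·(17.1/38.332) ≈ 0.22.
E_xy > 0: the goods are substitutes.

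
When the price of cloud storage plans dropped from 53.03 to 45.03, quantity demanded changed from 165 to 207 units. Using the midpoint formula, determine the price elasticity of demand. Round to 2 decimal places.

-1.38

%ΔQ = (207 − 165)/[(165 + 207)/2] = 42/186 ≈ 0.2258.
%Δp = (45.03 − 53.03)/[(53.03 + 45.03)/2] = -8/49.03 ≈ -0.1632.
Arc elasticity E = %ΔQ/%Δp ≈ 0.2258/-0.1632 ≈ -1.38.
|E| > 1: demand is elastic over this range.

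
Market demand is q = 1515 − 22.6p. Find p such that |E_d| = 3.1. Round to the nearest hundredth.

Set −bp/(a − bp) = −3.1 ⇒ bp = 3.1(a − bp) ⇒ bp(1+3.1) = 3.1·a.
p = 3.1·1515/(22.6·4.1) ≈ 50.69.

50.69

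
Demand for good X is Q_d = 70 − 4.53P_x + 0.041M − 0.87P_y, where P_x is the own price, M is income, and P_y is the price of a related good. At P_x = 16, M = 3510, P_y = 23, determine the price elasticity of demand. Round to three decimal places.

At the given point, Q_d = 70 − 4.53(16) + 0.041(3510) − 0.87(23) = 70 − 72.48 + 143.91 − 20.01 = 121.42.
∂Q_d/∂P_x = −4.53, so E_p = (−4.53)·(16/121.42) ≈ -0.597.
|E_p| < 1: demand is inelastic.

-0.597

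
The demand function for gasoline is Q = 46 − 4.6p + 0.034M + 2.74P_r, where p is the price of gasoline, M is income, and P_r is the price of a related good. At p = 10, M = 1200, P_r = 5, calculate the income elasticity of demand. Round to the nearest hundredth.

0.75

Substituting, Q = 46 − 4.6(10) + 0.034(1200) + 2.74(5) = 46 − 46 + 40.8 + 13.7 = 54.5.
∂Q/∂M = +0.034, so E_I = 0.034·(1200/54.5) ≈ 0.75.
E_I ∈ (0,1): normal good (necessity).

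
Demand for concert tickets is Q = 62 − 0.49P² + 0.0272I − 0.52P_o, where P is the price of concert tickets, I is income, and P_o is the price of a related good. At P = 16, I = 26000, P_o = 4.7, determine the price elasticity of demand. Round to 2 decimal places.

-0.39

Substituting, Q = 62 − 0.49(16)² + 0.0272(26000) − 0.52(4.7) = 62 − 125.44 + 707.2 − 2.444 = 641.316.
∂Q/∂P = −2·0.49·P = -15.68, so E_p = -15.68·(16/641.316) ≈ -0.39.
|E_p| < 1: demand is inelastic.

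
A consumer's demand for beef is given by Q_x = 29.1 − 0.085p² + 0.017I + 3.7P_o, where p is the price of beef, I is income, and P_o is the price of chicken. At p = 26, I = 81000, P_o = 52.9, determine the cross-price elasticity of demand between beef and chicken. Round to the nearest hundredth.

Evaluating quantity at (p, I, P_o) gives Q_x = 29.1 − 0.085(26)² + 0.017(81000) + 3.7(52.9) = 29.1 − 57.46 + 1377 + 195.73 = 1544.37.
∂Q_x/∂P_o = +3.7, so E_xy = 3.7·(52.9/1544.37) ≈ 0.13.
E_xy > 0: the goods are substitutes.

0.13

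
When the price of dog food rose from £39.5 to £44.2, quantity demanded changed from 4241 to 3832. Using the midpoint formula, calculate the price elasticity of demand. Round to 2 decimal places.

-0.90

%ΔQ = (3832 − 4241)/[(4241 + 3832)/2] = -409/4036.5 ≈ -0.1013.
%Δp = (44.2 − 39.5)/[(39.5 + 44.2)/2] = 4.7/41.85 ≈ 0.1123.
Arc elasticity E = %ΔQ/%Δp ≈ -0.1013/0.1123 ≈ -0.90.
|E| < 1: demand is inelastic over this range.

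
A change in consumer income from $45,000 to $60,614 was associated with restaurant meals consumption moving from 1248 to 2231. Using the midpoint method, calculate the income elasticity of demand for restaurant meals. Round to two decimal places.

%ΔQ = (2231 − 1248)/[(1248+2231)/2] = 983/1739.5 ≈ 0.5651.
%ΔI = (60,614 − 45,000)/[(45,000+60,614)/2] = 15614/52807 ≈ 0.2957.
E_I = %ΔQ/%ΔI ≈ 1.91.
E_I > 1: normal good (luxury).

1.91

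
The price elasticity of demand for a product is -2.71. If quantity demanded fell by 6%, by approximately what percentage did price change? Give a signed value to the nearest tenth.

2.2

%ΔQ ≈ E × %ΔP ⇒ %ΔP = %ΔQ / E = (-6%)/(-2.71) ≈ 2.2%.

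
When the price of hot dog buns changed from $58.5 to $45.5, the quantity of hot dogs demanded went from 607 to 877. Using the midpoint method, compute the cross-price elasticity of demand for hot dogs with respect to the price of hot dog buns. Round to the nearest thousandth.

%ΔQ_x = (877 − 607)/[(607+877)/2] = 270/742 ≈ 0.3639.
%ΔP_y = (45.5 − 58.5)/[(58.5+45.5)/2] ≈ -0.2500.
E_xy = 0.3639/-0.2500 ≈ -1.456.
E_xy < 0, so hot dogs and hot dog buns are complements.

-1.456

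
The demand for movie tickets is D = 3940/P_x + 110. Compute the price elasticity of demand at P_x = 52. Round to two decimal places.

At P_x = 52, D = 185.7692.
dD/dP_x = −3940/P_x² = −1.4571.
Point elasticity E = (dD/dP_x)·(P_x/D) = -1.4571 × 52/185.7692 ≈ -0.41.
|E| < 1, so demand is inelastic at this price.

-0.41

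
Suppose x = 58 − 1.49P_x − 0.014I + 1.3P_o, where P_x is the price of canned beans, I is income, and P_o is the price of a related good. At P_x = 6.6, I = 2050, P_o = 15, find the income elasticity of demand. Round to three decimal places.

Evaluating quantity at (P_x, I, P_o) gives x = 58 − 1.49(6.6) − 0.014(2050) + 1.3(15) = 58 − 9.834 − 28.7 + 19.5 = 38.966.
∂x/∂I = −0.014, so E_I = -0.014·(2050/38.966) ≈ -0.737.
E_I < 0: inferior good.

-0.737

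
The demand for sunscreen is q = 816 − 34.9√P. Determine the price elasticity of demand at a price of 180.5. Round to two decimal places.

At P = 180.5, q = 347.1175.
dq/dP = −34.9/(2√P) = −34.9/(2·13.435).
Point elasticity E = (dq/dP)·(P/q) = -1.2988 × 180.5/347.1175 ≈ -0.68.
|E| < 1, so demand is inelastic at this price.

-0.68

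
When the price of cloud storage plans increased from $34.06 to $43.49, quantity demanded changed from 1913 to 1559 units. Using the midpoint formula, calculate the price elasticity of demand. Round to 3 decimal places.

-0.838

%ΔQ = (1559 − 1913)/[(1913 + 1559)/2] = -354/1736 ≈ -0.2039.
%Δp = (43.49 − 34.06)/[(34.06 + 43.49)/2] = 9.43/38.775 ≈ 0.2432.
Arc elasticity E = %ΔQ/%Δp ≈ -0.2039/0.2432 ≈ -0.838.
|E| < 1: demand is inelastic over this range.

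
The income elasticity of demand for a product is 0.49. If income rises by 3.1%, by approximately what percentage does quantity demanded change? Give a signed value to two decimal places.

%ΔQ ≈ E × %ΔI = (0.49) × (3.1%) ≈ 1.52%.

1.52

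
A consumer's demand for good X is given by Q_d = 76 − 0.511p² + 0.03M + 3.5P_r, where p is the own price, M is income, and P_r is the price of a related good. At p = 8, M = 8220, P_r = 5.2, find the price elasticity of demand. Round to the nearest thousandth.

-0.212

At the given point, Q_d = 76 − 0.511(8)² + 0.03(8220) + 3.5(5.2) = 76 − 32.704 + 246.6 + 18.2 = 308.096.
∂Q_d/∂p = −2·0.511·p = -8.176, so E_p = -8.176·(8/308.096) ≈ -0.212.
|E_p| < 1: demand is inelastic.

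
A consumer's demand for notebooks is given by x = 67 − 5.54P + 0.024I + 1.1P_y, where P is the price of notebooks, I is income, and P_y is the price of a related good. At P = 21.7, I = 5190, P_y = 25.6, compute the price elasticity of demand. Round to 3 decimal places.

Substituting, x = 67 − 5.54(21.7) + 0.024(5190) + 1.1(25.6) = 67 − 120.218 + 124.56 + 28.16 = 99.502.
∂x/∂P = −5.54, so E_p = (−5.54)·(21.7/99.502) ≈ -1.208.
|E_p| > 1: demand is elastic.

-1.208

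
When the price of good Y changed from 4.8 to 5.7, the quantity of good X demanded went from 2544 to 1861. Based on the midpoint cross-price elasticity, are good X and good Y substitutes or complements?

complements

%ΔQ_x = (1861 − 2544)/[(2544+1861)/2] = -683/2202.5 ≈ -0.3101.
%ΔP_y = (5.7 − 4.8)/[(4.8+5.7)/2] ≈ 0.1714.
E_xy = -0.3101/0.1714 ≈ -1.809.
E_xy < 0, so the goods are complements.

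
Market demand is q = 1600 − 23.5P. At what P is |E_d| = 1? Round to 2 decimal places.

For linear demand q = a − bP, E = −bP/(a − bP). |E| = 1 ⇒ bP = a − bP ⇒ P = a/(2b).
P = 1600/(2·23.5) ≈ 34.04.

34.04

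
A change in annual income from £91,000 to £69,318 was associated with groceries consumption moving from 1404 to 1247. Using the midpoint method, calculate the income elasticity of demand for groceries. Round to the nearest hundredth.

0.44

%ΔQ = (1247 − 1404)/[(1404+1247)/2] = -157/1325.5 ≈ -0.1184.
%ΔY = (69,318 − 91,000)/[(91,000+69,318)/2] = -21682/80159 ≈ -0.2705.
E_I = %ΔQ/%ΔY ≈ 0.44.
E_I ∈ (0,1): normal good (necessity).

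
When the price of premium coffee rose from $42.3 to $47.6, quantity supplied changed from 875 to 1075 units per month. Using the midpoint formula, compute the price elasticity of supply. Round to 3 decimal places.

%ΔQ = (1075 − 875)/[(875 + 1075)/2] = 200/975 ≈ 0.2051.
%Δp = (47.6 − 42.3)/[(42.3 + 47.6)/2] = 5.3/44.95 ≈ 0.1179.
Arc elasticity E = %ΔQ/%Δp ≈ 0.2051/0.1179 ≈ 1.740.
|E| > 1: supply is elastic over this range.

1.740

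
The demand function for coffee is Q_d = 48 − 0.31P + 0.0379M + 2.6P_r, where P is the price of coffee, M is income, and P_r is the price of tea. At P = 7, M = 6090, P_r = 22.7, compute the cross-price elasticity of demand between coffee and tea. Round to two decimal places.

Evaluating quantity at (P, M, P_r) gives Q_d = 48 − 0.31(7) + 0.0379(6090) + 2.6(22.7) = 48 − 2.17 + 230.811 + 59.02 = 335.661.
∂Q_d/∂P_r = +2.6, so E_xy = 2.6·(22.7/335.661) ≈ 0.18.
E_xy > 0: the goods are substitutes.

0.18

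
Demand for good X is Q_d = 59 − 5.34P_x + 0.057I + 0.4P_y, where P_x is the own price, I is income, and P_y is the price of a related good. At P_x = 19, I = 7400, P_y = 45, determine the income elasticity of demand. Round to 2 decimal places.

Substituting, Q_d = 59 − 5.34(19) + 0.057(7400) + 0.4(45) = 59 − 101.46 + 421.8 + 18 = 397.34.
∂Q_d/∂I = +0.057, so E_I = 0.057·(7400/397.34) ≈ 1.06.
E_I > 1: normal good (luxury).

1.06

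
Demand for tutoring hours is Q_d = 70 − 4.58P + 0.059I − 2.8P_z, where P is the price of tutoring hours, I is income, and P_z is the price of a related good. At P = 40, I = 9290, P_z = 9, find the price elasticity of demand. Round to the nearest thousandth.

-0.447

At the given point, Q_d = 70 − 4.58(40) + 0.059(9290) − 2.8(9) = 70 − 183.2 + 548.11 − 25.2 = 409.71.
∂Q_d/∂P = −4.58, so E_p = (−4.58)·(40/409.71) ≈ -0.447.
|E_p| < 1: demand is inelastic.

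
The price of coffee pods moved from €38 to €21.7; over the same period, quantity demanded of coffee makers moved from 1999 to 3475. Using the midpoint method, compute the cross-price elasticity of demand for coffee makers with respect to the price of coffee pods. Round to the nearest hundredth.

-0.99

%ΔQ_x = (3475 − 1999)/[(1999+3475)/2] = 1476/2737 ≈ 0.5393.
%ΔP_y = (21.7 − 38)/[(38+21.7)/2] ≈ -0.5461.
E_xy = 0.5393/-0.5461 ≈ -0.99.
E_xy < 0, so coffee makers and coffee pods are complements.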